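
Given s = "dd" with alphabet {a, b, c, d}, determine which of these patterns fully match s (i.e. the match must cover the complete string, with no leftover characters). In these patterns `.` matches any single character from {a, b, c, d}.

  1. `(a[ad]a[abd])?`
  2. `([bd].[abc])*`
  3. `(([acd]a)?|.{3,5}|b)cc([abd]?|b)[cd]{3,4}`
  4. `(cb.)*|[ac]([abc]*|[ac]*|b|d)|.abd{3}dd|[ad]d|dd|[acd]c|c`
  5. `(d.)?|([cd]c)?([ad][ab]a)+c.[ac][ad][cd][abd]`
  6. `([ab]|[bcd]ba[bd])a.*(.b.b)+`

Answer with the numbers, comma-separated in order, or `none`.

1 → no match
2 → no match
3 → no match
4 → match
5 → match
6 → no match — must end with "b"

4, 5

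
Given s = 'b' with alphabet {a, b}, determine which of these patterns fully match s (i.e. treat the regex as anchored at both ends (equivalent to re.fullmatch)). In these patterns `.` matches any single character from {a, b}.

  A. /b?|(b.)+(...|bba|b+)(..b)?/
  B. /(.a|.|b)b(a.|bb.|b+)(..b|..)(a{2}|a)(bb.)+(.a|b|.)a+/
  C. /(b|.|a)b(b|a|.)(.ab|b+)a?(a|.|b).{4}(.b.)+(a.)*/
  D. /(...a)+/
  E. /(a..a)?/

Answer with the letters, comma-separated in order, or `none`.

A

A → match
B → no match — must end with 'a'
C → no match
D → no match — must end with 'a'
E → no match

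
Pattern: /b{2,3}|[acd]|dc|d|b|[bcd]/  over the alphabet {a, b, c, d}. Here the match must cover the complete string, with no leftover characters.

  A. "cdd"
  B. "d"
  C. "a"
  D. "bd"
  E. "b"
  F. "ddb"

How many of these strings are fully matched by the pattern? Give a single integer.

A → no match
B → match
C → match
D → no match
E → match
F → no match
Total matched: 3

3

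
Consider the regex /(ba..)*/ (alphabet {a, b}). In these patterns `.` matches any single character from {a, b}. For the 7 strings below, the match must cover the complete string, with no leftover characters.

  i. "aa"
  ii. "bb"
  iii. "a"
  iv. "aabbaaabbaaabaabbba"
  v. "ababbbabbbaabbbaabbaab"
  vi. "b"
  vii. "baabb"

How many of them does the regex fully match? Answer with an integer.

0

i. "aa" → no match
ii. "bb" → no match
iii. "a" → no match
iv → no match
v → no match
vi. "b" → no match
vii. "baabb" → no match
Total matched: 0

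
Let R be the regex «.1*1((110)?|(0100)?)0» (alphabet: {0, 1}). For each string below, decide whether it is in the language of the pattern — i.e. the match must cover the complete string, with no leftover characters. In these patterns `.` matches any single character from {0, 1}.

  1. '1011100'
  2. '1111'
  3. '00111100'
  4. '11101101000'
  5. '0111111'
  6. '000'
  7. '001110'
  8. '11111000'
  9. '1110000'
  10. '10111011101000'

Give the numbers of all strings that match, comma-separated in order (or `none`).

none

1. '1011100' → no match
2. '1111' → no match — must end with '0'
3. '00111100' → no match
4. '11101101000' → no match
5. '0111111' → no match — must end with '0'
6. '000' → no match
7. '001110' → no match
8. '11111000' → no match
9. '1110000' → no match
10 → no match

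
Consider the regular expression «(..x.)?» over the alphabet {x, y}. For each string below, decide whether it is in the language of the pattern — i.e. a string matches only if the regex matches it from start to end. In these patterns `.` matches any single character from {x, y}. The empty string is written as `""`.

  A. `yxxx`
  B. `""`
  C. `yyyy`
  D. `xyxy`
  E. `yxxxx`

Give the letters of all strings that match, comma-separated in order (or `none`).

A. `yxxx` → match
B. `""` → match
C. `yyyy` → no match
D. `xyxy` → match
E. `yxxxx` → no match

A, B, D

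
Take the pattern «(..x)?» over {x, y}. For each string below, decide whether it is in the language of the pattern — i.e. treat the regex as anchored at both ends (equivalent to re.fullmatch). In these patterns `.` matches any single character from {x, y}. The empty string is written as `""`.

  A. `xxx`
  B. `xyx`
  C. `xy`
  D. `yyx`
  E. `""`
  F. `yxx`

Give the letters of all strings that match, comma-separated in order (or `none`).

A → match
B → match
C → no match
D → match
E → match
F → match

A, B, D, E, F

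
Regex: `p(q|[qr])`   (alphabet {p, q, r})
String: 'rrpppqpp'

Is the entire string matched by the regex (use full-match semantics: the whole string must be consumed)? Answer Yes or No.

Every match must start with 'p', but 'rrpppqpp' does not.

No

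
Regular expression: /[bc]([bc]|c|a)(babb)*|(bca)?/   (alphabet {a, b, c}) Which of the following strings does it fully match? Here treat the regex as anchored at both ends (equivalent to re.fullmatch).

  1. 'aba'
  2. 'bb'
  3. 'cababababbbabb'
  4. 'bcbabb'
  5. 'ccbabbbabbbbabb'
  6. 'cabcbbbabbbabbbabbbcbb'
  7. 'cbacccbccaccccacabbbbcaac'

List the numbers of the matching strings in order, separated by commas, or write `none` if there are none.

2, 4

1 → no match
2 → match
3 → no match
4 → match
5 → no match
6 → no match
7 → no match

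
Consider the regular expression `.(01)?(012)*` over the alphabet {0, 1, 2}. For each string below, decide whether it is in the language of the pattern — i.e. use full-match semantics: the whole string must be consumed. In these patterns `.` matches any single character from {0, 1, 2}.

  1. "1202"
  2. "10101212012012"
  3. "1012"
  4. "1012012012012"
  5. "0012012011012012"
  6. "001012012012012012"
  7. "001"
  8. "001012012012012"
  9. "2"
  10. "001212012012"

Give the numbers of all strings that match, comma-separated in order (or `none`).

1 → no match
2 → no match
3 → match
4 → match
5 → no match
6 → match
7 → match
8 → match
9 → match
10 → no match

3, 4, 6, 7, 8, 9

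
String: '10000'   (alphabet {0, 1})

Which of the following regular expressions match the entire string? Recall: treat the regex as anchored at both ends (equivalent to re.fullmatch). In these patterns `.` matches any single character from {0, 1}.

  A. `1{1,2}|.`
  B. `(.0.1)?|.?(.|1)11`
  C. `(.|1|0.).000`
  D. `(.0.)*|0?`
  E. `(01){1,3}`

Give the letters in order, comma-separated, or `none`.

C

A → no match
B → no match
C → match
D → no match
E → no match — must start with '01'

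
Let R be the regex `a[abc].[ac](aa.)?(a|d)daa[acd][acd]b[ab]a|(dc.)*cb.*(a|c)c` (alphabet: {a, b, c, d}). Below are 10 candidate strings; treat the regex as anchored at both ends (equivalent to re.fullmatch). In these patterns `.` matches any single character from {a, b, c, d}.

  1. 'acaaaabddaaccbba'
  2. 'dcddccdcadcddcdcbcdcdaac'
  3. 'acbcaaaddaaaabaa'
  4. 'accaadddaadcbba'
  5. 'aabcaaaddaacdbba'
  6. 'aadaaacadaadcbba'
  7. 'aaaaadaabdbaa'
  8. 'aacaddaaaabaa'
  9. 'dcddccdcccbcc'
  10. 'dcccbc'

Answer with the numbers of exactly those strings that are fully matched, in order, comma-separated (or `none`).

1, 2, 3, 5, 6, 8, 9

1 → match
2 → match
3 → match
4 → no match
5 → match
6 → match
7 → no match
8 → match
9 → match
10 → no match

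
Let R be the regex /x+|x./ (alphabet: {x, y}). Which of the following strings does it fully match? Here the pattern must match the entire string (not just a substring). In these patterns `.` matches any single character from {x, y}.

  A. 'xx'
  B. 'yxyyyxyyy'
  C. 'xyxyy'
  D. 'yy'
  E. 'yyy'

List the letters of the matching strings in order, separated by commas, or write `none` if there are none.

A → match
B → no match — must start with 'x'
C → no match
D → no match — must start with 'x'
E → no match — must start with 'x'

A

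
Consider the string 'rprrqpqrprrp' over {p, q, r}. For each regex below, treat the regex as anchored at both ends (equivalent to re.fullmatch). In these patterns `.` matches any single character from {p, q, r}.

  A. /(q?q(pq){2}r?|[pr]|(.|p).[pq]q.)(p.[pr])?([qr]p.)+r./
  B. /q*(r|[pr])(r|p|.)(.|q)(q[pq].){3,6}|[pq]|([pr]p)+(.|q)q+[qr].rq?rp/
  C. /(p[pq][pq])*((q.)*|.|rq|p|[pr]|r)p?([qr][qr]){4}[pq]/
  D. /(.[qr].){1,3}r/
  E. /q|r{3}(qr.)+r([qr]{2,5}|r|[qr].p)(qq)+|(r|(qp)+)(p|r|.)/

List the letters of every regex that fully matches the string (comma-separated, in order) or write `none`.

A

A → match
B → no match
C → no match
D → no match — must end with 'r'
E → no match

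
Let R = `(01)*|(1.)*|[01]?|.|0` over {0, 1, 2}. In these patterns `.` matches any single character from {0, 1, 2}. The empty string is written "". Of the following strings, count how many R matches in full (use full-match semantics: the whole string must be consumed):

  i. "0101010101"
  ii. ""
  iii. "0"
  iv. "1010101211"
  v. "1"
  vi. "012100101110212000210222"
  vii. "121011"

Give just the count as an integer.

6

i → match
ii → match
iii → match
iv → match
v → match
vi → no match
vii → match
Total matched: 6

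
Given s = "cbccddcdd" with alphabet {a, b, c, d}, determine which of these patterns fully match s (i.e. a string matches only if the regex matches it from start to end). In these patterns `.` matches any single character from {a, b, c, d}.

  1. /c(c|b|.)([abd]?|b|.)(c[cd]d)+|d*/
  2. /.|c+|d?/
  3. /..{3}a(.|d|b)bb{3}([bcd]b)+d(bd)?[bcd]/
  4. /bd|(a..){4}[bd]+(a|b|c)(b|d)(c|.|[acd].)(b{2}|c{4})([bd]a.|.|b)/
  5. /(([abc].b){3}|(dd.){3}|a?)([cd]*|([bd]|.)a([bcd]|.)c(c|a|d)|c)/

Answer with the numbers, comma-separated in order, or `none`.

1 → match
2 → no match
3 → no match
4 → no match
5 → no match

1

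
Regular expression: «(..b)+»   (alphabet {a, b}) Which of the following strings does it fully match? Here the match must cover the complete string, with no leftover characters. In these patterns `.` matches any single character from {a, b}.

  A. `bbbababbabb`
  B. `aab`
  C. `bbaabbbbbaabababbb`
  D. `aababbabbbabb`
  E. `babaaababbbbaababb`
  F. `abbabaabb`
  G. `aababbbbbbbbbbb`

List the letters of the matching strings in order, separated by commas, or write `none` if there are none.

A → no match
B → match
C → no match
D → no match
E → no match
F → no match
G → match

B, G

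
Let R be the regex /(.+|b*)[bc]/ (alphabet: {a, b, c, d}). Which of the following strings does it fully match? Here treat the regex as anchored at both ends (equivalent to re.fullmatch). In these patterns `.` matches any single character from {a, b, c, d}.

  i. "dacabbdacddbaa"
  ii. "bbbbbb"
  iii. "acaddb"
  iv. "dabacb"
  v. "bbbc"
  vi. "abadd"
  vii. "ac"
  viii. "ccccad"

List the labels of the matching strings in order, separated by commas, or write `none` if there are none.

ii, iii, iv, v, vii

i → no match
ii → match
iii → match
iv → match
v → match
vi → no match
vii → match
viii → no match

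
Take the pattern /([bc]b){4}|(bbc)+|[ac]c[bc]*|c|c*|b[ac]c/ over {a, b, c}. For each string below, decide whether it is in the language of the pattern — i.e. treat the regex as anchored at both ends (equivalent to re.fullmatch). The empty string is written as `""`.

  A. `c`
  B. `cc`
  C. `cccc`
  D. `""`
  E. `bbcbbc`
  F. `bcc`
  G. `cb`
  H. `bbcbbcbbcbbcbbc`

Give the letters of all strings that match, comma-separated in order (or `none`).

A → match
B → match
C → match
D → match
E → match
F → match
G → no match
H → match

A, B, C, D, E, F, H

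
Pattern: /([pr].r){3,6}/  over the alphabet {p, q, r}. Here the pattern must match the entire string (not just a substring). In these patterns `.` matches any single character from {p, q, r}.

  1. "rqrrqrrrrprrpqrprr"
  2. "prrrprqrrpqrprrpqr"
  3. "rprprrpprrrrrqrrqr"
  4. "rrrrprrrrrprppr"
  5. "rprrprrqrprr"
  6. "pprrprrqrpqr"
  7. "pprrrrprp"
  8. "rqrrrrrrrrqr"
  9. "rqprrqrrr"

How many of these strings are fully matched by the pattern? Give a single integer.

1 → match
2 → no match
3 → match
4 → match
5 → match
6 → match
7 → no match — must end with "r"
8 → match
9 → no match
Total matched: 6

6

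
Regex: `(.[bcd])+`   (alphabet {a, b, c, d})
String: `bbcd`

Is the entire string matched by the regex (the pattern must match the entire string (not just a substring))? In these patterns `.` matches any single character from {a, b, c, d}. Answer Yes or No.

Yes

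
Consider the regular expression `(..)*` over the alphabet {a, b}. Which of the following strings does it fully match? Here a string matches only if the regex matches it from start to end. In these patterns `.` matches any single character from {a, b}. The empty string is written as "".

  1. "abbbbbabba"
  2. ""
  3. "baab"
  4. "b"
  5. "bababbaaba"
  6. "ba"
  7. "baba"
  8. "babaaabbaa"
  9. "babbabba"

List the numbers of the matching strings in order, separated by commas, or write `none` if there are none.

1 → match
2 → match
3 → match
4 → no match
5 → match
6 → match
7 → match
8 → match
9 → match

1, 2, 3, 5, 6, 7, 8, 9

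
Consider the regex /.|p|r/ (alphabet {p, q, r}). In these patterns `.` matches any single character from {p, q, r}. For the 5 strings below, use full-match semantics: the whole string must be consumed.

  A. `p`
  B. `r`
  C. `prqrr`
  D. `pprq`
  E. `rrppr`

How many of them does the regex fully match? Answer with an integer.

2

A → match
B → match
C → no match
D → no match
E → no match
Total matched: 2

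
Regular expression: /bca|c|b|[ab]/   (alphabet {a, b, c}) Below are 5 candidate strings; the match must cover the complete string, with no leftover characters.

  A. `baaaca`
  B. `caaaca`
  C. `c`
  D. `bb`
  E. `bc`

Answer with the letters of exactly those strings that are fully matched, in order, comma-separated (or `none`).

C

A → no match
B → no match
C → match
D → no match
E → no match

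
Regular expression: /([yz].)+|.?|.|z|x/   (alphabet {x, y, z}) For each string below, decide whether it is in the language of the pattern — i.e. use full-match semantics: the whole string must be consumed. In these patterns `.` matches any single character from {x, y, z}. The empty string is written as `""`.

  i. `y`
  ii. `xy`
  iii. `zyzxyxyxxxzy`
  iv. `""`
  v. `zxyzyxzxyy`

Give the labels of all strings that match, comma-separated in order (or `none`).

i, iv, v

i. `y` → match
ii. `xy` → no match
iii. `zyzxyxyxxxzy` → no match
iv. `""` → match
v. `zxyzyxzxyy` → match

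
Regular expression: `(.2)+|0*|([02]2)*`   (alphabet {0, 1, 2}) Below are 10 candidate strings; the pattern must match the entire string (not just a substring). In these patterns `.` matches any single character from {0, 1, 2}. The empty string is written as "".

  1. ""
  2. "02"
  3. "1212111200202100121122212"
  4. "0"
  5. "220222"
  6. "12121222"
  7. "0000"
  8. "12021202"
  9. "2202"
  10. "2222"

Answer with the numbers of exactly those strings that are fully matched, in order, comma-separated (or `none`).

1. "" → match
2. "02" → match
3 → no match
4. "0" → match
5. "220222" → match
6. "12121222" → match
7. "0000" → match
8. "12021202" → match
9. "2202" → match
10. "2222" → match

1, 2, 4, 5, 6, 7, 8, 9, 10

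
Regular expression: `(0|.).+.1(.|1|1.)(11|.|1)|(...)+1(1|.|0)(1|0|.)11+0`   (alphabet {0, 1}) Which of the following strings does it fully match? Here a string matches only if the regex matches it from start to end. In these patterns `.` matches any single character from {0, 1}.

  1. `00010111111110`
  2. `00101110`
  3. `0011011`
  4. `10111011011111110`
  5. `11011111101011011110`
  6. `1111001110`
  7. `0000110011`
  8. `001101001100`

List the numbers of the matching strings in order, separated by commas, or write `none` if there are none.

1, 2, 3, 4, 5, 6, 8

1 → match
2 → match
3 → match
4 → match
5 → match
6 → match
7 → no match
8 → match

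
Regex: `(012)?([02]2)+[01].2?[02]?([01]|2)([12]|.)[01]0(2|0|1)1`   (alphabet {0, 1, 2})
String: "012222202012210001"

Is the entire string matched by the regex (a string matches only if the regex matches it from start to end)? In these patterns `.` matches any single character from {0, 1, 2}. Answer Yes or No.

Yes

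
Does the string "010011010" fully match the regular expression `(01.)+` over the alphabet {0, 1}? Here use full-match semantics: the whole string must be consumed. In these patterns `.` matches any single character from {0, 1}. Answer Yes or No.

Yes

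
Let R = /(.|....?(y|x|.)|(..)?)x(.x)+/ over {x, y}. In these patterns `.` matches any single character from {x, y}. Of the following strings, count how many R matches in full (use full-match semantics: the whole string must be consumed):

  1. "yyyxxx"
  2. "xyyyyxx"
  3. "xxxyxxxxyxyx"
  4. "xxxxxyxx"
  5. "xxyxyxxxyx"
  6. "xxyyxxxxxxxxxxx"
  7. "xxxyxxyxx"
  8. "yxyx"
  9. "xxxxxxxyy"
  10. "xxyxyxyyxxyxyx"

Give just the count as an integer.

4

1 → no match
2 → no match
3 → match
4 → no match
5 → match
6 → match
7 → no match
8 → match
9 → no match — must end with "x"
10 → no match
Total matched: 4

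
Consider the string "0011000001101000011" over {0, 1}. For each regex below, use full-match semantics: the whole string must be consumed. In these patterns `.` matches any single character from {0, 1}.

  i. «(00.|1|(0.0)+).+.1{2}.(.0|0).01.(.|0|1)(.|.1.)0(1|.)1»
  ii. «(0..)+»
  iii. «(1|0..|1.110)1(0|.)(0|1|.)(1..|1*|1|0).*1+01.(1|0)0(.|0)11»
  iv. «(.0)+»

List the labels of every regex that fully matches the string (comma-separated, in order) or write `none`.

iii

i → no match
ii → no match
iii → match
iv → no match — must end with "0"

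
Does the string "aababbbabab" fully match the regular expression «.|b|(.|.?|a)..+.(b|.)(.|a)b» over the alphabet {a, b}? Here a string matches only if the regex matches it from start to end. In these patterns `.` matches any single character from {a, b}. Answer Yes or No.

Yes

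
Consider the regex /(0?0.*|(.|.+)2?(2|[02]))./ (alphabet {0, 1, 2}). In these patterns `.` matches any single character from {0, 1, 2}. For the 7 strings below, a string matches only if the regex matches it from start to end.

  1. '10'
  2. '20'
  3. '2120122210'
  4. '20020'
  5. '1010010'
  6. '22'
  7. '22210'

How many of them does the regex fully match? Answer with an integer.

1

1 → no match
2 → no match
3 → no match
4 → match
5 → no match
6 → no match
7 → no match
Total matched: 1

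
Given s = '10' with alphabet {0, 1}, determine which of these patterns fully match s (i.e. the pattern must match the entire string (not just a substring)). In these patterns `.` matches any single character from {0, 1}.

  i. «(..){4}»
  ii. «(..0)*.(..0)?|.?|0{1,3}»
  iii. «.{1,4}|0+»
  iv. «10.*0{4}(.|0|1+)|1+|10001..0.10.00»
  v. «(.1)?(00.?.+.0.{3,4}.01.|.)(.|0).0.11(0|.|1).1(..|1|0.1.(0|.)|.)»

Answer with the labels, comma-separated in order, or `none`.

iii

i → no match
ii → no match
iii → match
iv → no match
v → no match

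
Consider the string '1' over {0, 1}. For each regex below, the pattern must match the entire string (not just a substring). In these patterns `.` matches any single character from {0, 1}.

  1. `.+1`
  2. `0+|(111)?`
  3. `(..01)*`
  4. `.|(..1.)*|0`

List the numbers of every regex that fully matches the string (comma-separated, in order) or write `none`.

4

1 → no match
2 → no match
3 → no match
4 → match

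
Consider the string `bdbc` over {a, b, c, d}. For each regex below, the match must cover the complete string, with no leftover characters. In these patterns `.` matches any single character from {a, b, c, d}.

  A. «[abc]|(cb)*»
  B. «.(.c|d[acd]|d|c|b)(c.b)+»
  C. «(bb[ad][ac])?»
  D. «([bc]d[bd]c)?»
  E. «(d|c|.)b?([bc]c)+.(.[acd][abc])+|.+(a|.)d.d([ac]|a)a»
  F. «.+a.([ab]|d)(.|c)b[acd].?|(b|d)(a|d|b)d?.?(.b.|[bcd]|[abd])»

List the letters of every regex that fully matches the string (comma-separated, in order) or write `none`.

A → no match
B → no match — must end with `b`
C → no match
D → match
E → no match
F → match

D, F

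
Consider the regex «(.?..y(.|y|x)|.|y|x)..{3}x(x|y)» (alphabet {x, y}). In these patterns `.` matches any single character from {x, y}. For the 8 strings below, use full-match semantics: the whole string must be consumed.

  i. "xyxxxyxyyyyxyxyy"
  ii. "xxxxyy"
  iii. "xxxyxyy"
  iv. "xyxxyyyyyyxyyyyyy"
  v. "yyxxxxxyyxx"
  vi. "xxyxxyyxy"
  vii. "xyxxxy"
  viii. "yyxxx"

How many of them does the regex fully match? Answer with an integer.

i → no match
ii → no match
iii → no match
iv → no match
v → no match
vi → no match
vii → no match
viii → no match
Total matched: 0

0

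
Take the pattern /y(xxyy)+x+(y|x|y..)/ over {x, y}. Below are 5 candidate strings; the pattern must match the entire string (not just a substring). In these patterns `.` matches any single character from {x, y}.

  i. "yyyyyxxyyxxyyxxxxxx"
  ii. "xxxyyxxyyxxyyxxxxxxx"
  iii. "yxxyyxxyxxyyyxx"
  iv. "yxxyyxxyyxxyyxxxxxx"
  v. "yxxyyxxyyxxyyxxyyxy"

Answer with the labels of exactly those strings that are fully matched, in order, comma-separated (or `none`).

i → no match — must start with "yxxyy"
ii → no match — must start with "yxxyy"
iii → no match
iv → match
v → match

iv, v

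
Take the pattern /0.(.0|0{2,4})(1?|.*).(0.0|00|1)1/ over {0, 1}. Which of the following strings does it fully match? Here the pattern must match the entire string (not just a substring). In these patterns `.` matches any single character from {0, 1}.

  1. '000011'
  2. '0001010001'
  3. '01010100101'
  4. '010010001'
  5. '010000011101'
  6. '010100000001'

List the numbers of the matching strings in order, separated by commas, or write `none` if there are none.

4

1 → no match
2 → no match
3 → no match
4 → match
5 → no match
6 → no match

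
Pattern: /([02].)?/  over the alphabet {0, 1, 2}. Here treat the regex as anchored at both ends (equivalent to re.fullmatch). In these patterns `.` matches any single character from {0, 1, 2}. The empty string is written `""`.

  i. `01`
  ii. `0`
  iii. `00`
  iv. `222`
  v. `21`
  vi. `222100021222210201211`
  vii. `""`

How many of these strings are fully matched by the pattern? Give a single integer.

i → match
ii → no match
iii → match
iv → no match
v → match
vi → no match
vii → match
Total matched: 4

4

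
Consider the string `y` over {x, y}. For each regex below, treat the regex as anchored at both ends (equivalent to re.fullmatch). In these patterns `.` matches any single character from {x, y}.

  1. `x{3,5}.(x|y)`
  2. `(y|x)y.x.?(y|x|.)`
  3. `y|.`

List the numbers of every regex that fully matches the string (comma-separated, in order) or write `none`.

1 → no match — must start with `x`
2 → no match
3 → match

3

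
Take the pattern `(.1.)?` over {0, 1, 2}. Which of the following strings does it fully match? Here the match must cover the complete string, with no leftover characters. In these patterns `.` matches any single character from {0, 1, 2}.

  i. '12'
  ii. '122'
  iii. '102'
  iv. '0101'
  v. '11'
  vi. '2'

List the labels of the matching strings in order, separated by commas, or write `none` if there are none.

i → no match
ii → no match
iii → no match
iv → no match
v → no match
vi → no match

none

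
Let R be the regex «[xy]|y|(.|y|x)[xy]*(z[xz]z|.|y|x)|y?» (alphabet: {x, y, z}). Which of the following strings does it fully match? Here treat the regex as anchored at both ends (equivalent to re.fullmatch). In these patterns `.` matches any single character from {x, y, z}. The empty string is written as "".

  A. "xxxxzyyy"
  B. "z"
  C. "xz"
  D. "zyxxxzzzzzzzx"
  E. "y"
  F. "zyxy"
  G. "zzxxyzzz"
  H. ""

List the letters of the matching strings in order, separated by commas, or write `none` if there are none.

A → no match
B → no match
C → match
D → no match
E → match
F → match
G → no match
H → match

C, E, F, H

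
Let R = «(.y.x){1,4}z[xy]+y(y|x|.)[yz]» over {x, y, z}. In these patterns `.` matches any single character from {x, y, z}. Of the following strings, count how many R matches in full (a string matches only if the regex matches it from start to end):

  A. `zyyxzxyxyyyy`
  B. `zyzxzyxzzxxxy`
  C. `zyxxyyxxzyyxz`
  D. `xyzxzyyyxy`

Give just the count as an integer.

A → match
B → no match
C → match
D → match
Total matched: 3

3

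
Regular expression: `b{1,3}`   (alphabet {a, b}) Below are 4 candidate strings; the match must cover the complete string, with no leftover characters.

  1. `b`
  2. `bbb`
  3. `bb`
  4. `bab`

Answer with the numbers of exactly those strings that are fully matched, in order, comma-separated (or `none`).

1 → match
2 → match
3 → match
4 → no match

1, 2, 3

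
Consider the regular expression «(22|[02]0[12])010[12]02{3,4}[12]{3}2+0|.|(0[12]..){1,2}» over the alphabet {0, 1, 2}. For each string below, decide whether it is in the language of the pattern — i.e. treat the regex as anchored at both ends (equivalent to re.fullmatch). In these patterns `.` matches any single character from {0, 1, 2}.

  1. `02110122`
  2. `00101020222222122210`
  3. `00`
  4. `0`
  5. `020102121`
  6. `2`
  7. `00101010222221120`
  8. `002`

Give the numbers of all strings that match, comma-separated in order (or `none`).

1, 4, 6, 7

1. `02110122` → match
2 → no match
3. `00` → no match
4. `0` → match
5. `020102121` → no match
6. `2` → match
7 → match
8. `002` → no match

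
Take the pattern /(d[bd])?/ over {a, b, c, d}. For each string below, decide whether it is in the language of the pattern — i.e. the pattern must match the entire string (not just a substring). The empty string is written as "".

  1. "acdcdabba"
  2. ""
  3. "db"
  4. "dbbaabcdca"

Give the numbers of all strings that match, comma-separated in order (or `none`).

2, 3

1 → no match
2 → match
3 → match
4 → no match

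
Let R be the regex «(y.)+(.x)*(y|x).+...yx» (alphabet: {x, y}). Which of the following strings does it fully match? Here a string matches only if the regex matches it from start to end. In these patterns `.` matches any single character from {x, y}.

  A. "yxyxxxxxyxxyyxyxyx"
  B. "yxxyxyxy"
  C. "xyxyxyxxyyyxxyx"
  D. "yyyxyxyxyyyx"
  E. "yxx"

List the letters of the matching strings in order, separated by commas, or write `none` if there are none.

A, D

A → match
B → no match — must end with "yx"
C → no match — must start with "y"
D → match
E → no match — must end with "yx"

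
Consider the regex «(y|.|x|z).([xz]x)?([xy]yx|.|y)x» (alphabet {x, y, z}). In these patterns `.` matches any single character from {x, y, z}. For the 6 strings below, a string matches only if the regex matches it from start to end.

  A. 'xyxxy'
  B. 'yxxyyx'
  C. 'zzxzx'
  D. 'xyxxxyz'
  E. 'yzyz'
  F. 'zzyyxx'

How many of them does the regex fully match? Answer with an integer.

1

A → no match — must end with 'x'
B → no match
C → no match
D → no match — must end with 'x'
E → no match — must end with 'x'
F → match
Total matched: 1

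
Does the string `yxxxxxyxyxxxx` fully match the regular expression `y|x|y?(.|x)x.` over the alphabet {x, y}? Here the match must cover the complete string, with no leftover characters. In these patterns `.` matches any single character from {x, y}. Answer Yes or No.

No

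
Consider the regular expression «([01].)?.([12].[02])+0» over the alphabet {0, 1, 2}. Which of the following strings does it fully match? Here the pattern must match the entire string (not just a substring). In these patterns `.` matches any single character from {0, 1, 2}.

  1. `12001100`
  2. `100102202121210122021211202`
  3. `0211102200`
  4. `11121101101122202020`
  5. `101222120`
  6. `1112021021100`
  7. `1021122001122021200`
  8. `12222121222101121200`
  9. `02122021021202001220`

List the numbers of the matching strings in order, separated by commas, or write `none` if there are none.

1, 3, 4, 6, 7, 8, 9

1 → match
2 → no match — must end with `0`
3 → match
4 → match
5 → no match
6 → match
7 → match
8 → match
9 → match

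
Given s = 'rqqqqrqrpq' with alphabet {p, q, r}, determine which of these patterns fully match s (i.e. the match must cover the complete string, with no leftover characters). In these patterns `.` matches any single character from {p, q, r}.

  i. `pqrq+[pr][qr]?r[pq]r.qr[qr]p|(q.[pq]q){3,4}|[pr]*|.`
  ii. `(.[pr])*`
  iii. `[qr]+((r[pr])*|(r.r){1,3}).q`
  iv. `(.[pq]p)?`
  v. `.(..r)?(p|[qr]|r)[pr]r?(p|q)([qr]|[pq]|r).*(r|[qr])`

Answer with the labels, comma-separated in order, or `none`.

i → no match
ii → no match
iii → match
iv → no match
v → no match

iii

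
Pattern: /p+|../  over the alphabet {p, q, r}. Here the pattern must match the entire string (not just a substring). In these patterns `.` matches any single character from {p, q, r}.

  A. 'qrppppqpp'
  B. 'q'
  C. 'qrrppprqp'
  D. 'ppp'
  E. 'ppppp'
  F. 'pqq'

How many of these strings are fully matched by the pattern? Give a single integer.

A → no match
B → no match
C → no match
D → match
E → match
F → no match
Total matched: 2

2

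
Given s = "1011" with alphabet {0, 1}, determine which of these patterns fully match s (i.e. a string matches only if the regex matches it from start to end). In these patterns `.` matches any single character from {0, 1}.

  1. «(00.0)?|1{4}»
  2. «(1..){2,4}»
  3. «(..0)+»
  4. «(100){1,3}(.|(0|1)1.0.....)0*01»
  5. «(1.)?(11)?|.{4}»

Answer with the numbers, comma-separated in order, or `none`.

1 → no match
2 → no match
3 → no match — must end with "0"
4 → no match — must start with "100"
5 → match

5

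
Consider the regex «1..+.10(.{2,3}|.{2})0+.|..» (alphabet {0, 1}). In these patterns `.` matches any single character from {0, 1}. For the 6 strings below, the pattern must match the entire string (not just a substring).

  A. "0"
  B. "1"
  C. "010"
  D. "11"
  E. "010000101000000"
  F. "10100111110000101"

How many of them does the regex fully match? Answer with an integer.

A → no match
B → no match
C → no match
D → match
E → no match
F → no match
Total matched: 1

1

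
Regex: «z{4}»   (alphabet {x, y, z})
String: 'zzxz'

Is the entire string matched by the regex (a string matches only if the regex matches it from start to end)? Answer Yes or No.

No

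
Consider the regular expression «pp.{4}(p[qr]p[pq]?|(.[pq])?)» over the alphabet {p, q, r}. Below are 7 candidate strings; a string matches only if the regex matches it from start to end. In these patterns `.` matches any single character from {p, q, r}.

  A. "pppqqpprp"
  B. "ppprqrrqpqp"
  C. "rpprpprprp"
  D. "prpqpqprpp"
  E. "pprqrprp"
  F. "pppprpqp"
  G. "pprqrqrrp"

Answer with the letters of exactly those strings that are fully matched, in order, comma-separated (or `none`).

A → match
B → no match
C → no match — must start with "pp"
D → no match — must start with "pp"
E → match
F → match
G → no match

A, E, F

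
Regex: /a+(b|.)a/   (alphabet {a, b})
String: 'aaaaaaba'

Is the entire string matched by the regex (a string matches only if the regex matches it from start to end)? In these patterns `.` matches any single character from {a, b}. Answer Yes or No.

Yes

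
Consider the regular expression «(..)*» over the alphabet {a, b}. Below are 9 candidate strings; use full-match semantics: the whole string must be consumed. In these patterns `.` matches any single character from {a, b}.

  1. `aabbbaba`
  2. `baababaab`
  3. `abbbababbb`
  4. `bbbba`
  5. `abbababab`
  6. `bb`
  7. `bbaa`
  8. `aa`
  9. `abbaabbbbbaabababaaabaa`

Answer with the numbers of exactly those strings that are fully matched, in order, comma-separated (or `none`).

1 → match
2 → no match
3 → match
4 → no match
5 → no match
6 → match
7 → match
8 → match
9 → no match

1, 3, 6, 7, 8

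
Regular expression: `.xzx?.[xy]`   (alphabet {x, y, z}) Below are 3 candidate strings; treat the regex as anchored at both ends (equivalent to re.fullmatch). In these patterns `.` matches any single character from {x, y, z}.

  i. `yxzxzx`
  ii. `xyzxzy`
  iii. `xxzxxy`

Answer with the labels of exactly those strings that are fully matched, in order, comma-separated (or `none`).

i, iii

i → match
ii → no match
iii → match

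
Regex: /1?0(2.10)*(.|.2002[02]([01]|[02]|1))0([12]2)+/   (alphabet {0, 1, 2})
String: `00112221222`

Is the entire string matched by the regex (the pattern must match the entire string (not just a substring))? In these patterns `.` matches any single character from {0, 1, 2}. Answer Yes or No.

No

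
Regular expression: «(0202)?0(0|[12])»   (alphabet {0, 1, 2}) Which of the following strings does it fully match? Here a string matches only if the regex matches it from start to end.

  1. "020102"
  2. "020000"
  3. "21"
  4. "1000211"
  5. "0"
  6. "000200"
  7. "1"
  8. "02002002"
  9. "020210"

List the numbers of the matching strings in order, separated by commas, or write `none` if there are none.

1 → no match
2 → no match
3 → no match
4 → no match
5 → no match
6 → no match
7 → no match
8 → no match
9 → no match

none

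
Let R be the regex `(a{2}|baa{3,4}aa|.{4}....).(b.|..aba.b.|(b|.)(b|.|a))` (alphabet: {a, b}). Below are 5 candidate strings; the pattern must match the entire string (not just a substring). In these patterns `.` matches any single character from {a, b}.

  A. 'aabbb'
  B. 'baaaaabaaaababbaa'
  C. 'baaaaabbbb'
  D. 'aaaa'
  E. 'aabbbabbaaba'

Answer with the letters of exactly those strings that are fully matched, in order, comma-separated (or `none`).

A

A → match
B → no match
C → no match
D → no match
E → no match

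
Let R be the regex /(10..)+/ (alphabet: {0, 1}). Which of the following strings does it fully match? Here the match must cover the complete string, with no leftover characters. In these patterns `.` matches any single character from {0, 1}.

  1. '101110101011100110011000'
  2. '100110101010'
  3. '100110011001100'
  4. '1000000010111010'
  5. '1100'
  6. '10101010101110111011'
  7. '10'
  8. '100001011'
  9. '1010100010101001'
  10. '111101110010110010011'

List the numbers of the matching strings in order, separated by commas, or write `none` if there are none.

1 → match
2 → match
3 → no match
4 → no match
5 → no match — must start with '10'
6 → match
7 → no match
8 → no match
9 → match
10 → no match — must start with '10'

1, 2, 6, 9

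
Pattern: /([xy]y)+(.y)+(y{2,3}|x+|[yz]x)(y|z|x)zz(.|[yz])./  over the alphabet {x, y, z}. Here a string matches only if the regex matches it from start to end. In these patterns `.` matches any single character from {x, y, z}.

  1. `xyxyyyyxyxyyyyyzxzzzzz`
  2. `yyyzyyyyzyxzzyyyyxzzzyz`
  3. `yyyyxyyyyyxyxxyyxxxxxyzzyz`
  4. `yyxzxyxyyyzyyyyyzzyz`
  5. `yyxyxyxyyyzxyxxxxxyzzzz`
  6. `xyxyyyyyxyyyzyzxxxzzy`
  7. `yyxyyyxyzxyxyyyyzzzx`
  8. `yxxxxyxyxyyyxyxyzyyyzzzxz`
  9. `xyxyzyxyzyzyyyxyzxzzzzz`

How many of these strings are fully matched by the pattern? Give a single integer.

1

1 → no match
2 → no match
3 → no match
4 → no match
5 → no match
6 → no match
7 → no match
8 → no match
9 → match
Total matched: 1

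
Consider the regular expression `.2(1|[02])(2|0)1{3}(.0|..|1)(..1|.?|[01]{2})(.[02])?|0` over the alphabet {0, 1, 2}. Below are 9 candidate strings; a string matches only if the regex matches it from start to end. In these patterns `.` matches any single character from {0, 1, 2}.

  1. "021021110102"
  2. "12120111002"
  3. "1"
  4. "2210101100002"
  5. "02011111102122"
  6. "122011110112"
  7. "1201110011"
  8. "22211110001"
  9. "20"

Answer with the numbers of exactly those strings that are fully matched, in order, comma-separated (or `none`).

1 → no match
2 → no match
3 → no match
4 → no match
5 → no match
6 → match
7 → no match
8 → no match
9 → no match

6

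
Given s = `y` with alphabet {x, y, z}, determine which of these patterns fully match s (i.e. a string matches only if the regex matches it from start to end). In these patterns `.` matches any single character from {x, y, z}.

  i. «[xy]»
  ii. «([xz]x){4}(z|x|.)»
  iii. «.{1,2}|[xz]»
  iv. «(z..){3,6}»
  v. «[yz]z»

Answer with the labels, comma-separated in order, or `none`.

i → match
ii → no match
iii → match
iv → no match — must start with `z`
v → no match — must end with `z`

i, iii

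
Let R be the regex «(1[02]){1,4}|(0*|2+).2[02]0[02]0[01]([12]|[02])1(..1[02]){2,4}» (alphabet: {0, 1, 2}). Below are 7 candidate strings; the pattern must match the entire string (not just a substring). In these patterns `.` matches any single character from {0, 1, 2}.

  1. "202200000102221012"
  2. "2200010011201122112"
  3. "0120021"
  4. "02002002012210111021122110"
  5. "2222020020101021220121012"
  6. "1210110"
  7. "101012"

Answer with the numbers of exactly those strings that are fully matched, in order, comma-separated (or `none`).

1 → no match
2 → no match
3 → no match
4 → no match
5 → match
6 → no match
7 → match

5, 7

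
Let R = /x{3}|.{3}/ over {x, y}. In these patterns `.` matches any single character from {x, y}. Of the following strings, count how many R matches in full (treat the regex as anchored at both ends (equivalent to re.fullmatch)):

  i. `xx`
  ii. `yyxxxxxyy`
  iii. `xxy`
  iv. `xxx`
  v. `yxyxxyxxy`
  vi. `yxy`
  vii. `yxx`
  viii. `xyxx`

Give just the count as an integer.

4

i → no match
ii → no match
iii → match
iv → match
v → no match
vi → match
vii → match
viii → no match
Total matched: 4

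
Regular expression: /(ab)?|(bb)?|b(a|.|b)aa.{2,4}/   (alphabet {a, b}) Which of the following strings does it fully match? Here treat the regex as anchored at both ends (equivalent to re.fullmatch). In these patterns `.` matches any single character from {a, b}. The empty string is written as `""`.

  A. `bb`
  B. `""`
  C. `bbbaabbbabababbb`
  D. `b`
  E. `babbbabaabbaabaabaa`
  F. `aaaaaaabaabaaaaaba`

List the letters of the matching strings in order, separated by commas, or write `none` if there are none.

A → match
B → match
C → no match
D → no match
E → no match
F → no match

A, B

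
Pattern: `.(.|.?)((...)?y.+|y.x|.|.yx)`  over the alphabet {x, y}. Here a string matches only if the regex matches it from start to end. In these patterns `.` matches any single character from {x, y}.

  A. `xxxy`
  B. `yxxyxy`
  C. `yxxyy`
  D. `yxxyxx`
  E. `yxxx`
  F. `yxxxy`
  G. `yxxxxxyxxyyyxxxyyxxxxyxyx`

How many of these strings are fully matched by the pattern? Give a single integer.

A. `xxxy` → no match
B. `yxxyxy` → no match
C. `yxxyy` → no match
D. `yxxyxx` → no match
E. `yxxx` → no match
F. `yxxxy` → no match
G → no match
Total matched: 0

0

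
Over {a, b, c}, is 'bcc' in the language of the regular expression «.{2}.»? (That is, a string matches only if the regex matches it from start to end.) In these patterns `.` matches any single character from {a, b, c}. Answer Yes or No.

Yes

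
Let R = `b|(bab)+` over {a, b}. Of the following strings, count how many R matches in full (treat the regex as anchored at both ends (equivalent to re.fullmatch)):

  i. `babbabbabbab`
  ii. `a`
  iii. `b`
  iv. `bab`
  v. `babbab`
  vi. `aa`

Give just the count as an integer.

4

i. `babbabbabbab` → match
ii. `a` → no match
iii. `b` → match
iv. `bab` → match
v. `babbab` → match
vi. `aa` → no match
Total matched: 4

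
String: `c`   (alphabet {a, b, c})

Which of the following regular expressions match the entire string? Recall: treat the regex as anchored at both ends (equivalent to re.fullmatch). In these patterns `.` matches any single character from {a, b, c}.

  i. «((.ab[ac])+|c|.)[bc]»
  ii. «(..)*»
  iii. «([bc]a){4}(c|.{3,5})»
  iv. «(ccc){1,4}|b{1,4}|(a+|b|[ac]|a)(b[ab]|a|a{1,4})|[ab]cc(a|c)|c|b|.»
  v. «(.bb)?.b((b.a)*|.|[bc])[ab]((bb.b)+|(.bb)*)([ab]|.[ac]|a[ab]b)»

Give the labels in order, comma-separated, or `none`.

i → no match
ii → no match
iii → no match
iv → match
v → no match

iv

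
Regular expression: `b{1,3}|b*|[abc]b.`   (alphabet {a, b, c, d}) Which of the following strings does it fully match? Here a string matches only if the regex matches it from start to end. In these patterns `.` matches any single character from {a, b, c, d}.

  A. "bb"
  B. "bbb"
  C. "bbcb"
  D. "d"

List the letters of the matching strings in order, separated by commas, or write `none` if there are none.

A → match
B → match
C → no match
D → no match

A, B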